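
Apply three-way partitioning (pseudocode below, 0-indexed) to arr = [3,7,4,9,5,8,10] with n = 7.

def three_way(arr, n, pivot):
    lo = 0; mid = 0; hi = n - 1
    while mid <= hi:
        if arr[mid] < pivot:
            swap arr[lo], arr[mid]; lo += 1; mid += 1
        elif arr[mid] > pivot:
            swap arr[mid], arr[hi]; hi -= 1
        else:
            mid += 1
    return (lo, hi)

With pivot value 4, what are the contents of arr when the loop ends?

pivot = 4; lo=0, mid=0, hi=6
arr[mid]=3<4: swap arr[0],arr[0]; lo=1,mid=1 → [3,7,4,9,5,8,10]
arr[mid]=7>4: swap arr[1],arr[6]; hi=5 → [3,10,4,9,5,8,7]
arr[mid]=10>4: swap arr[1],arr[5]; hi=4 → [3,8,4,9,5,10,7]
arr[mid]=8>4: swap arr[1],arr[4]; hi=3 → [3,5,4,9,8,10,7]
arr[mid]=5>4: swap arr[1],arr[3]; hi=2 → [3,9,4,5,8,10,7]
arr[mid]=9>4: swap arr[1],arr[2]; hi=1 → [3,4,9,5,8,10,7]
arr[mid]=4=4: mid=2
end: lo=1, hi=1; arr = [3,4,9,5,8,10,7]

[3,4,9,5,8,10,7]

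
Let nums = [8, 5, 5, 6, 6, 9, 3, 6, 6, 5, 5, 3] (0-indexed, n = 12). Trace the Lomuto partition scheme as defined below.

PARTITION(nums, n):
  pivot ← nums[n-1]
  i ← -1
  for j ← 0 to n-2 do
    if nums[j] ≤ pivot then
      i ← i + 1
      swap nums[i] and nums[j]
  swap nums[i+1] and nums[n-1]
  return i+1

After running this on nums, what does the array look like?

[3, 3, 5, 6, 6, 9, 8, 6, 6, 5, 5, 5]

pivot=3, i=-1
j=0: 8>3, skip
j=1: 5>3, skip
j=2: 5>3, skip
j=3: 6>3, skip
j=4: 6>3, skip
j=5: 9>3, skip
j=6: 3≤3, i=0, swap(0,6) ⇒ [3, 5, 5, 6, 6, 9, 8, 6, 6, 5, 5, 3]
j=7: 6>3, skip
j=8: 6>3, skip
j=9: 5>3, skip
j=10: 5>3, skip
swap(1,11) ⇒ [3, 3, 5, 6, 6, 9, 8, 6, 6, 5, 5, 5]; return 1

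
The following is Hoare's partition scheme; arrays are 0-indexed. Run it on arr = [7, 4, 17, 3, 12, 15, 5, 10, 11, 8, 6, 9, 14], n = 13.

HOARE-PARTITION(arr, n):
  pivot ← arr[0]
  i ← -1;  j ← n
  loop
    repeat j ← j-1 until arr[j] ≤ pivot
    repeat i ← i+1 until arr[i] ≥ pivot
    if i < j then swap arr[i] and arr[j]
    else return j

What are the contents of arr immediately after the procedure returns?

[6, 4, 5, 3, 12, 15, 17, 10, 11, 8, 7, 9, 14]

pivot = arr[0] = 7; i = -1, j = 13
j→10 (arr[10]=6≤7), i→0 (arr[0]=7≥7); i<j, swap → [6, 4, 17, 3, 12, 15, 5, 10, 11, 8, 7, 9, 14]
j→6 (arr[6]=5≤7), i→2 (arr[2]=17≥7); i<j, swap → [6, 4, 5, 3, 12, 15, 17, 10, 11, 8, 7, 9, 14]
j→3, i→4; i≥j, return j=3. arr = [6, 4, 5, 3, 12, 15, 17, 10, 11, 8, 7, 9, 14]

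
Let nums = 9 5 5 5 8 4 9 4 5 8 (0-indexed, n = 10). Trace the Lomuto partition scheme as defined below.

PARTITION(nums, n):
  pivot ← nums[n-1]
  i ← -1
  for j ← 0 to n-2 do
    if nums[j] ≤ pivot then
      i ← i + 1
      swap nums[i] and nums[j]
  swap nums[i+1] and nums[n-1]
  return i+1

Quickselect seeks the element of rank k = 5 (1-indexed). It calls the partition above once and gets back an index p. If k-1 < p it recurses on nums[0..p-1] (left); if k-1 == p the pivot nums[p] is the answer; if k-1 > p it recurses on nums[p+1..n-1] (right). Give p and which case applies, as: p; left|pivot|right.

7; left

pivot = nums[9] = 8; i = -1
j=0: nums[0]=9 > 8 → no swap
j=1: nums[1]=5 ≤ 8 → i=0, swap nums[0],nums[1] → 5 9 5 5 8 4 9 4 5 8
j=2: nums[2]=5 ≤ 8 → i=1, swap nums[1],nums[2] → 5 5 9 5 8 4 9 4 5 8
j=3: nums[3]=5 ≤ 8 → i=2, swap nums[2],nums[3] → 5 5 5 9 8 4 9 4 5 8
j=4: nums[4]=8 ≤ 8 → i=3, swap nums[3],nums[4] → 5 5 5 8 9 4 9 4 5 8
j=5: nums[5]=4 ≤ 8 → i=4, swap nums[4],nums[5] → 5 5 5 8 4 9 9 4 5 8
j=6: nums[6]=9 > 8 → no swap
j=7: nums[7]=4 ≤ 8 → i=5, swap nums[5],nums[7] → 5 5 5 8 4 4 9 9 5 8
j=8: nums[8]=5 ≤ 8 → i=6, swap nums[6],nums[8] → 5 5 5 8 4 4 5 9 9 8
final swap nums[7],nums[9] → 5 5 5 8 4 4 5 8 9 9; return 7
p = 7; k-1 = 4 < 7 ⇒ left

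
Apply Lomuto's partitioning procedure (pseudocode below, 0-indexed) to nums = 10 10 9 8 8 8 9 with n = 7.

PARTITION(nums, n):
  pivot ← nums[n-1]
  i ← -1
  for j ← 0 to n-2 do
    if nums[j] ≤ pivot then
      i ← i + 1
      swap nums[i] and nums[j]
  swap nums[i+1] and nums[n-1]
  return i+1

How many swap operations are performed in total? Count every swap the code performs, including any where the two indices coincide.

pivot = nums[6] = 9; i = -1
j=0: nums[0]=10 > 9 → no swap
j=1: nums[1]=10 > 9 → no swap
j=2: nums[2]=9 ≤ 9 → i=0, swap nums[0],nums[2] → 9 10 10 8 8 8 9
j=3: nums[3]=8 ≤ 9 → i=1, swap nums[1],nums[3] → 9 8 10 10 8 8 9
j=4: nums[4]=8 ≤ 9 → i=2, swap nums[2],nums[4] → 9 8 8 10 10 8 9
j=5: nums[5]=8 ≤ 9 → i=3, swap nums[3],nums[5] → 9 8 8 8 10 10 9
final swap nums[4],nums[6] → 9 8 8 8 9 10 10; return 4

5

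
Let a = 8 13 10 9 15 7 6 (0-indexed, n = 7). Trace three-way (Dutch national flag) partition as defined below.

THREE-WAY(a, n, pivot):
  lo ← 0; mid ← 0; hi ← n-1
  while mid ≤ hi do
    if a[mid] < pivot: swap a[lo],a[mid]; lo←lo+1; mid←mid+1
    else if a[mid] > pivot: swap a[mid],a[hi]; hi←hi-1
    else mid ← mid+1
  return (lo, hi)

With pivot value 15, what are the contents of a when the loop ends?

8 13 10 9 7 6 15

pivot = 15; lo=0, mid=0, hi=6
a[mid]=8<15: swap a[0],a[0]; lo=1,mid=1 → 8 13 10 9 15 7 6
a[mid]=13<15: swap a[1],a[1]; lo=2,mid=2 → 8 13 10 9 15 7 6
a[mid]=10<15: swap a[2],a[2]; lo=3,mid=3 → 8 13 10 9 15 7 6
a[mid]=9<15: swap a[3],a[3]; lo=4,mid=4 → 8 13 10 9 15 7 6
a[mid]=15=15: mid=5
a[mid]=7<15: swap a[4],a[5]; lo=5,mid=6 → 8 13 10 9 7 15 6
a[mid]=6<15: swap a[5],a[6]; lo=6,mid=7 → 8 13 10 9 7 6 15
end: lo=6, hi=6; a = 8 13 10 9 7 6 15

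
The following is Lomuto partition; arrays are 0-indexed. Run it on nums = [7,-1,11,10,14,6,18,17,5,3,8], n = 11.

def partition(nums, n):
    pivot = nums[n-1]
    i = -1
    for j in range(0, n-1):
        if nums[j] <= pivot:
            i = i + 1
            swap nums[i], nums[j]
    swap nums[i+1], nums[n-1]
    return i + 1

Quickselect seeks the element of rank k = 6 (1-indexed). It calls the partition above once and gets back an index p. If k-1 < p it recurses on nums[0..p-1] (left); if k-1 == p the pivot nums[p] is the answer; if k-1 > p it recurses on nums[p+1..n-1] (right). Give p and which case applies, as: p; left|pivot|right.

pivot = nums[10] = 8; i = -1
j=0: nums[0]=7 ≤ 8 → i=0, swap nums[0],nums[0] (no change) → [7,-1,11,10,14,6,18,17,5,3,8]
j=1: nums[1]=-1 ≤ 8 → i=1, swap nums[1],nums[1] (no change) → [7,-1,11,10,14,6,18,17,5,3,8]
j=2: nums[2]=11 > 8 → no swap
j=3: nums[3]=10 > 8 → no swap
j=4: nums[4]=14 > 8 → no swap
j=5: nums[5]=6 ≤ 8 → i=2, swap nums[2],nums[5] → [7,-1,6,10,14,11,18,17,5,3,8]
j=6: nums[6]=18 > 8 → no swap
j=7: nums[7]=17 > 8 → no swap
j=8: nums[8]=5 ≤ 8 → i=3, swap nums[3],nums[8] → [7,-1,6,5,14,11,18,17,10,3,8]
j=9: nums[9]=3 ≤ 8 → i=4, swap nums[4],nums[9] → [7,-1,6,5,3,11,18,17,10,14,8]
final swap nums[5],nums[10] → [7,-1,6,5,3,8,18,17,10,14,11]; return 5
p = 5; k-1 = 5 == 5 ⇒ pivot

5; pivot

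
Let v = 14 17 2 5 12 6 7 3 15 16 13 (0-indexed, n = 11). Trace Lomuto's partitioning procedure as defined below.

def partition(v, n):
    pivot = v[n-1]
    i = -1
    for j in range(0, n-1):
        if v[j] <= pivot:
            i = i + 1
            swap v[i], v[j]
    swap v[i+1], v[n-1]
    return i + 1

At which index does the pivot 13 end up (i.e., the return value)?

pivot = v[10] = 13; i = -1
j=0: v[0]=14 > 13 → no swap
j=1: v[1]=17 > 13 → no swap
j=2: v[2]=2 ≤ 13 → i=0, swap v[0],v[2] → 2 17 14 5 12 6 7 3 15 16 13
j=3: v[3]=5 ≤ 13 → i=1, swap v[1],v[3] → 2 5 14 17 12 6 7 3 15 16 13
j=4: v[4]=12 ≤ 13 → i=2, swap v[2],v[4] → 2 5 12 17 14 6 7 3 15 16 13
j=5: v[5]=6 ≤ 13 → i=3, swap v[3],v[5] → 2 5 12 6 14 17 7 3 15 16 13
j=6: v[6]=7 ≤ 13 → i=4, swap v[4],v[6] → 2 5 12 6 7 17 14 3 15 16 13
j=7: v[7]=3 ≤ 13 → i=5, swap v[5],v[7] → 2 5 12 6 7 3 14 17 15 16 13
j=8: v[8]=15 > 13 → no swap
j=9: v[9]=16 > 13 → no swap
final swap v[6],v[10] → 2 5 12 6 7 3 13 17 15 16 14; return 6

6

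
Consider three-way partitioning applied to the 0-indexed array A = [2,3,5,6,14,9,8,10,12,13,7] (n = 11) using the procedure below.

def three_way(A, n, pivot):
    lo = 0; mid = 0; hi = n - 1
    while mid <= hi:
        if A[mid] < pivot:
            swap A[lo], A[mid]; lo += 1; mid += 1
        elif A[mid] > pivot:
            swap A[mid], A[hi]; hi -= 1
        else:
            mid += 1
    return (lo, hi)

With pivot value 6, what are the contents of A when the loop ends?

lo=0 mid=0 hi=10
2<6: swap(0,0), lo=1 mid=1 ⇒ [2,3,5,6,14,9,8,10,12,13,7]
3<6: swap(1,1), lo=2 mid=2 ⇒ [2,3,5,6,14,9,8,10,12,13,7]
5<6: swap(2,2), lo=3 mid=3 ⇒ [2,3,5,6,14,9,8,10,12,13,7]
6=6: mid=4
14>6: swap(4,10), hi=9 ⇒ [2,3,5,6,7,9,8,10,12,13,14]
7>6: swap(4,9), hi=8 ⇒ [2,3,5,6,13,9,8,10,12,7,14]
13>6: swap(4,8), hi=7 ⇒ [2,3,5,6,12,9,8,10,13,7,14]
12>6: swap(4,7), hi=6 ⇒ [2,3,5,6,10,9,8,12,13,7,14]
10>6: swap(4,6), hi=5 ⇒ [2,3,5,6,8,9,10,12,13,7,14]
8>6: swap(4,5), hi=4 ⇒ [2,3,5,6,9,8,10,12,13,7,14]
9>6: swap(4,4), hi=3 ⇒ [2,3,5,6,9,8,10,12,13,7,14]
done. lo=3 hi=3; A=[2,3,5,6,9,8,10,12,13,7,14]

[2,3,5,6,9,8,10,12,13,7,14]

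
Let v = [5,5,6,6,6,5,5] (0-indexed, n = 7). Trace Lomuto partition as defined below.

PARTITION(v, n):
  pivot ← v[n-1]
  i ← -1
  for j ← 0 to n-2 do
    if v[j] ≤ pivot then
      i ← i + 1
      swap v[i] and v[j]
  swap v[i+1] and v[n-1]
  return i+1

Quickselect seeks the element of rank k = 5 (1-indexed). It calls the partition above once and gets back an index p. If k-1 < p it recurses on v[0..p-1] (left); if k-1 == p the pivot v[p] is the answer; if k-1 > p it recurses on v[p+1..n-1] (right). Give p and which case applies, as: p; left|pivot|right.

3; right

pivot=5, i=-1
j=0: 5≤5, i=0, swap(0,0) ⇒ [5,5,6,6,6,5,5]
j=1: 5≤5, i=1, swap(1,1) ⇒ [5,5,6,6,6,5,5]
j=2: 6>5, skip
j=3: 6>5, skip
j=4: 6>5, skip
j=5: 5≤5, i=2, swap(2,5) ⇒ [5,5,5,6,6,6,5]
swap(3,6) ⇒ [5,5,5,5,6,6,6]; return 3
p = 3; k-1 = 4 > 3 ⇒ right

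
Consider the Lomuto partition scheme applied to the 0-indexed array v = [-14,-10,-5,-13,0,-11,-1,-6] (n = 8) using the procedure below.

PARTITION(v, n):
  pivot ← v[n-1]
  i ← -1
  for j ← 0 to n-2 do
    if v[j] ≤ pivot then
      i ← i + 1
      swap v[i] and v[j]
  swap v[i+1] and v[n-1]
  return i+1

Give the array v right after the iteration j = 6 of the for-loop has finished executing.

pivot=-6, i=-1
j=0: -14≤-6, i=0, swap(0,0) ⇒ [-14,-10,-5,-13,0,-11,-1,-6]
j=1: -10≤-6, i=1, swap(1,1) ⇒ [-14,-10,-5,-13,0,-11,-1,-6]
j=2: -5>-6, skip
j=3: -13≤-6, i=2, swap(2,3) ⇒ [-14,-10,-13,-5,0,-11,-1,-6]
j=4: 0>-6, skip
j=5: -11≤-6, i=3, swap(3,5) ⇒ [-14,-10,-13,-11,0,-5,-1,-6]
j=6: -1>-6, skip
(after j=6) v = [-14,-10,-13,-11,0,-5,-1,-6]

[-14,-10,-13,-11,0,-5,-1,-6]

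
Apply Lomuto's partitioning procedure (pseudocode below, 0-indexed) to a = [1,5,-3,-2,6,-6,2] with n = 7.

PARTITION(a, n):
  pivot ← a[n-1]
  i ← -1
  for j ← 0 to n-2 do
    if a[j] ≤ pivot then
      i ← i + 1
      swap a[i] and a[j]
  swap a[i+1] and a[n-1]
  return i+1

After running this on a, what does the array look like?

pivot = a[6] = 2; i = -1
j=0: a[0]=1 ≤ 2 → i=0, swap a[0],a[0] (no change) → [1,5,-3,-2,6,-6,2]
j=1: a[1]=5 > 2 → no swap
j=2: a[2]=-3 ≤ 2 → i=1, swap a[1],a[2] → [1,-3,5,-2,6,-6,2]
j=3: a[3]=-2 ≤ 2 → i=2, swap a[2],a[3] → [1,-3,-2,5,6,-6,2]
j=4: a[4]=6 > 2 → no swap
j=5: a[5]=-6 ≤ 2 → i=3, swap a[3],a[5] → [1,-3,-2,-6,6,5,2]
final swap a[4],a[6] → [1,-3,-2,-6,2,5,6]; return 4

[1,-3,-2,-6,2,5,6]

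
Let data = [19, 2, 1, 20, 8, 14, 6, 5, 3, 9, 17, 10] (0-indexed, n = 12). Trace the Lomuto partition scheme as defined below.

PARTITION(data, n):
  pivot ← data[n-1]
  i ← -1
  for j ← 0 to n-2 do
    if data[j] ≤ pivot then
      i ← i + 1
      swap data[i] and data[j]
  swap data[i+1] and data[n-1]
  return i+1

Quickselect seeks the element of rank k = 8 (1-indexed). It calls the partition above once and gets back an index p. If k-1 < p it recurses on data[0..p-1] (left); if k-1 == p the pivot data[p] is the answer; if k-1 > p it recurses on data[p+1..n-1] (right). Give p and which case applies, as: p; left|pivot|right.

7; pivot

pivot=10, i=-1
j=0: 19>10, skip
j=1: 2≤10, i=0, swap(0,1) ⇒ [2, 19, 1, 20, 8, 14, 6, 5, 3, 9, 17, 10]
j=2: 1≤10, i=1, swap(1,2) ⇒ [2, 1, 19, 20, 8, 14, 6, 5, 3, 9, 17, 10]
j=3: 20>10, skip
j=4: 8≤10, i=2, swap(2,4) ⇒ [2, 1, 8, 20, 19, 14, 6, 5, 3, 9, 17, 10]
j=5: 14>10, skip
j=6: 6≤10, i=3, swap(3,6) ⇒ [2, 1, 8, 6, 19, 14, 20, 5, 3, 9, 17, 10]
j=7: 5≤10, i=4, swap(4,7) ⇒ [2, 1, 8, 6, 5, 14, 20, 19, 3, 9, 17, 10]
j=8: 3≤10, i=5, swap(5,8) ⇒ [2, 1, 8, 6, 5, 3, 20, 19, 14, 9, 17, 10]
j=9: 9≤10, i=6, swap(6,9) ⇒ [2, 1, 8, 6, 5, 3, 9, 19, 14, 20, 17, 10]
j=10: 17>10, skip
swap(7,11) ⇒ [2, 1, 8, 6, 5, 3, 9, 10, 14, 20, 17, 19]; return 7
p = 7; k-1 = 7 == 7 ⇒ pivot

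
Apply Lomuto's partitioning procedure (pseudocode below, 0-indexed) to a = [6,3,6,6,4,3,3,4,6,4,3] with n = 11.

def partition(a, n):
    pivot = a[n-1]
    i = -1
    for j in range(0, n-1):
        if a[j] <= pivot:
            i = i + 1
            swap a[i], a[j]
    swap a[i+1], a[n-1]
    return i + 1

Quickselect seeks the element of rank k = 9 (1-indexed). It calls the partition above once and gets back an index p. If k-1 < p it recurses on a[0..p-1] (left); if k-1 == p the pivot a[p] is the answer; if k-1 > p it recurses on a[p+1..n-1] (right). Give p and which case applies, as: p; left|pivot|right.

3; right

pivot=3, i=-1
j=0: 6>3, skip
j=1: 3≤3, i=0, swap(0,1) ⇒ [3,6,6,6,4,3,3,4,6,4,3]
j=2: 6>3, skip
j=3: 6>3, skip
j=4: 4>3, skip
j=5: 3≤3, i=1, swap(1,5) ⇒ [3,3,6,6,4,6,3,4,6,4,3]
j=6: 3≤3, i=2, swap(2,6) ⇒ [3,3,3,6,4,6,6,4,6,4,3]
j=7: 4>3, skip
j=8: 6>3, skip
j=9: 4>3, skip
swap(3,10) ⇒ [3,3,3,3,4,6,6,4,6,4,6]; return 3
p = 3; k-1 = 8 > 3 ⇒ right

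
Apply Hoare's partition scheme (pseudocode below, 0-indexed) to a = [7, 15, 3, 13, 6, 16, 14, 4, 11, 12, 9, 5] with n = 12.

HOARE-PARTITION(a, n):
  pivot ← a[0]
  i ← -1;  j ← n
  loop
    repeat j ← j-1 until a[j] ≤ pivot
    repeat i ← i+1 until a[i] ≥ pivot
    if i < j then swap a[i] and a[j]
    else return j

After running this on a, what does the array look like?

[5, 4, 3, 6, 13, 16, 14, 15, 11, 12, 9, 7]

pivot=7
j stops at 11 (5), i stops at 0 (7); swap ⇒ [5, 15, 3, 13, 6, 16, 14, 4, 11, 12, 9, 7]
j stops at 7 (4), i stops at 1 (15); swap ⇒ [5, 4, 3, 13, 6, 16, 14, 15, 11, 12, 9, 7]
j stops at 4 (6), i stops at 3 (13); swap ⇒ [5, 4, 3, 6, 13, 16, 14, 15, 11, 12, 9, 7]
j stops at 3, i stops at 4; i≥j ⇒ return 3. a=[5, 4, 3, 6, 13, 16, 14, 15, 11, 12, 9, 7]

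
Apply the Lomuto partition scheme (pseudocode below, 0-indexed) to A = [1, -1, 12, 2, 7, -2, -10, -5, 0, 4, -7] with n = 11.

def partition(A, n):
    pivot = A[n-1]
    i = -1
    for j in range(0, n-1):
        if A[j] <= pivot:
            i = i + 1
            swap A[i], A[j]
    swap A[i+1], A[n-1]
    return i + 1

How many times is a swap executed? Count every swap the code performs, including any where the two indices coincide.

pivot = A[10] = -7; i = -1
j=0: A[0]=1 > -7 → no swap
j=1: A[1]=-1 > -7 → no swap
j=2: A[2]=12 > -7 → no swap
j=3: A[3]=2 > -7 → no swap
j=4: A[4]=7 > -7 → no swap
j=5: A[5]=-2 > -7 → no swap
j=6: A[6]=-10 ≤ -7 → i=0, swap A[0],A[6] → [-10, -1, 12, 2, 7, -2, 1, -5, 0, 4, -7]
j=7: A[7]=-5 > -7 → no swap
j=8: A[8]=0 > -7 → no swap
j=9: A[9]=4 > -7 → no swap
final swap A[1],A[10] → [-10, -7, 12, 2, 7, -2, 1, -5, 0, 4, -1]; return 1

2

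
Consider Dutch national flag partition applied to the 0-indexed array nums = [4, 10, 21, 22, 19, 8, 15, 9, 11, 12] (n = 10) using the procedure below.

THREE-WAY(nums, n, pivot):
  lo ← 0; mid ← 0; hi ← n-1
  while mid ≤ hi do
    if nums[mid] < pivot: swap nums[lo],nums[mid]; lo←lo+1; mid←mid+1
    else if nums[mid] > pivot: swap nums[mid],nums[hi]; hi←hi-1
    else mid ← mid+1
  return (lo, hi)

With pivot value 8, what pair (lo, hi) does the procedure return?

pivot = 8; lo=0, mid=0, hi=9
nums[mid]=4<8: swap nums[0],nums[0]; lo=1,mid=1 → [4, 10, 21, 22, 19, 8, 15, 9, 11, 12]
nums[mid]=10>8: swap nums[1],nums[9]; hi=8 → [4, 12, 21, 22, 19, 8, 15, 9, 11, 10]
nums[mid]=12>8: swap nums[1],nums[8]; hi=7 → [4, 11, 21, 22, 19, 8, 15, 9, 12, 10]
nums[mid]=11>8: swap nums[1],nums[7]; hi=6 → [4, 9, 21, 22, 19, 8, 15, 11, 12, 10]
nums[mid]=9>8: swap nums[1],nums[6]; hi=5 → [4, 15, 21, 22, 19, 8, 9, 11, 12, 10]
nums[mid]=15>8: swap nums[1],nums[5]; hi=4 → [4, 8, 21, 22, 19, 15, 9, 11, 12, 10]
nums[mid]=8=8: mid=2
nums[mid]=21>8: swap nums[2],nums[4]; hi=3 → [4, 8, 19, 22, 21, 15, 9, 11, 12, 10]
nums[mid]=19>8: swap nums[2],nums[3]; hi=2 → [4, 8, 22, 19, 21, 15, 9, 11, 12, 10]
nums[mid]=22>8: swap nums[2],nums[2]; hi=1 → [4, 8, 22, 19, 21, 15, 9, 11, 12, 10]
end: lo=1, hi=1; nums = [4, 8, 22, 19, 21, 15, 9, 11, 12, 10]

(1, 1)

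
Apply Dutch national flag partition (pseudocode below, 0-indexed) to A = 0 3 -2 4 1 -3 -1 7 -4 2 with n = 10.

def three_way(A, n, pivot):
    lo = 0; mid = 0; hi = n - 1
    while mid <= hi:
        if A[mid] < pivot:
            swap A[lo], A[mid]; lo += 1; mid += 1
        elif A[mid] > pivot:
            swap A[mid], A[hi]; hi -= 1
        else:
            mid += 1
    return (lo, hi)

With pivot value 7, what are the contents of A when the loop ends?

0 3 -2 4 1 -3 -1 -4 2 7

pivot = 7; lo=0, mid=0, hi=9
A[mid]=0<7: swap A[0],A[0]; lo=1,mid=1 → 0 3 -2 4 1 -3 -1 7 -4 2
A[mid]=3<7: swap A[1],A[1]; lo=2,mid=2 → 0 3 -2 4 1 -3 -1 7 -4 2
A[mid]=-2<7: swap A[2],A[2]; lo=3,mid=3 → 0 3 -2 4 1 -3 -1 7 -4 2
A[mid]=4<7: swap A[3],A[3]; lo=4,mid=4 → 0 3 -2 4 1 -3 -1 7 -4 2
A[mid]=1<7: swap A[4],A[4]; lo=5,mid=5 → 0 3 -2 4 1 -3 -1 7 -4 2
A[mid]=-3<7: swap A[5],A[5]; lo=6,mid=6 → 0 3 -2 4 1 -3 -1 7 -4 2
A[mid]=-1<7: swap A[6],A[6]; lo=7,mid=7 → 0 3 -2 4 1 -3 -1 7 -4 2
A[mid]=7=7: mid=8
A[mid]=-4<7: swap A[7],A[8]; lo=8,mid=9 → 0 3 -2 4 1 -3 -1 -4 7 2
A[mid]=2<7: swap A[8],A[9]; lo=9,mid=10 → 0 3 -2 4 1 -3 -1 -4 2 7
end: lo=9, hi=9; A = 0 3 -2 4 1 -3 -1 -4 2 7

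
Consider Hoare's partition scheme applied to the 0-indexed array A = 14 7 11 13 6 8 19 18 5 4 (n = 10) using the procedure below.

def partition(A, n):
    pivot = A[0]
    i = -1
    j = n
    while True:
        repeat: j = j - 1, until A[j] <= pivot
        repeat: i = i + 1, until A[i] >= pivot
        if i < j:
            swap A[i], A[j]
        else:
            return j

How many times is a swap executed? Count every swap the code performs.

2

pivot=14
j stops at 9 (4), i stops at 0 (14); swap ⇒ 4 7 11 13 6 8 19 18 5 14
j stops at 8 (5), i stops at 6 (19); swap ⇒ 4 7 11 13 6 8 5 18 19 14
j stops at 6, i stops at 7; i≥j ⇒ return 6. A=4 7 11 13 6 8 5 18 19 14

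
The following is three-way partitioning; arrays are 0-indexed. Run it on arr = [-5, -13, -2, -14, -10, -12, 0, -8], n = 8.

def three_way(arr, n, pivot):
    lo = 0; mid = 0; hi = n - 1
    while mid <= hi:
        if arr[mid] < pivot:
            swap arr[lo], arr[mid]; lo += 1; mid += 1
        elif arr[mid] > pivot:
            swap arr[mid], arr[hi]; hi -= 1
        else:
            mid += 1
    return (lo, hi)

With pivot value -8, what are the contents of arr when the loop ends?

[-13, -12, -14, -10, -8, 0, -2, -5]

lo=0 mid=0 hi=7
-5>-8: swap(0,7), hi=6 ⇒ [-8, -13, -2, -14, -10, -12, 0, -5]
-8=-8: mid=1
-13<-8: swap(0,1), lo=1 mid=2 ⇒ [-13, -8, -2, -14, -10, -12, 0, -5]
-2>-8: swap(2,6), hi=5 ⇒ [-13, -8, 0, -14, -10, -12, -2, -5]
0>-8: swap(2,5), hi=4 ⇒ [-13, -8, -12, -14, -10, 0, -2, -5]
-12<-8: swap(1,2), lo=2 mid=3 ⇒ [-13, -12, -8, -14, -10, 0, -2, -5]
-14<-8: swap(2,3), lo=3 mid=4 ⇒ [-13, -12, -14, -8, -10, 0, -2, -5]
-10<-8: swap(3,4), lo=4 mid=5 ⇒ [-13, -12, -14, -10, -8, 0, -2, -5]
done. lo=4 hi=4; arr=[-13, -12, -14, -10, -8, 0, -2, -5]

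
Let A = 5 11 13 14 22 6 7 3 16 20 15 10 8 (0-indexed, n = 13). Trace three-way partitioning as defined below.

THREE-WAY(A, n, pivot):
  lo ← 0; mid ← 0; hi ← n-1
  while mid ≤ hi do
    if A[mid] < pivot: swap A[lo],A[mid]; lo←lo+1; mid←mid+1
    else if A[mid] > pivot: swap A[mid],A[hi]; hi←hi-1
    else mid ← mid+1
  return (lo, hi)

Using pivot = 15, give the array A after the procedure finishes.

5 11 13 14 8 6 7 3 10 15 20 16 22

pivot = 15; lo=0, mid=0, hi=12
A[mid]=5<15: swap A[0],A[0]; lo=1,mid=1 → 5 11 13 14 22 6 7 3 16 20 15 10 8
A[mid]=11<15: swap A[1],A[1]; lo=2,mid=2 → 5 11 13 14 22 6 7 3 16 20 15 10 8
A[mid]=13<15: swap A[2],A[2]; lo=3,mid=3 → 5 11 13 14 22 6 7 3 16 20 15 10 8
A[mid]=14<15: swap A[3],A[3]; lo=4,mid=4 → 5 11 13 14 22 6 7 3 16 20 15 10 8
A[mid]=22>15: swap A[4],A[12]; hi=11 → 5 11 13 14 8 6 7 3 16 20 15 10 22
A[mid]=8<15: swap A[4],A[4]; lo=5,mid=5 → 5 11 13 14 8 6 7 3 16 20 15 10 22
A[mid]=6<15: swap A[5],A[5]; lo=6,mid=6 → 5 11 13 14 8 6 7 3 16 20 15 10 22
A[mid]=7<15: swap A[6],A[6]; lo=7,mid=7 → 5 11 13 14 8 6 7 3 16 20 15 10 22
A[mid]=3<15: swap A[7],A[7]; lo=8,mid=8 → 5 11 13 14 8 6 7 3 16 20 15 10 22
A[mid]=16>15: swap A[8],A[11]; hi=10 → 5 11 13 14 8 6 7 3 10 20 15 16 22
A[mid]=10<15: swap A[8],A[8]; lo=9,mid=9 → 5 11 13 14 8 6 7 3 10 20 15 16 22
A[mid]=20>15: swap A[9],A[10]; hi=9 → 5 11 13 14 8 6 7 3 10 15 20 16 22
A[mid]=15=15: mid=10
end: lo=9, hi=9; A = 5 11 13 14 8 6 7 3 10 15 20 16 22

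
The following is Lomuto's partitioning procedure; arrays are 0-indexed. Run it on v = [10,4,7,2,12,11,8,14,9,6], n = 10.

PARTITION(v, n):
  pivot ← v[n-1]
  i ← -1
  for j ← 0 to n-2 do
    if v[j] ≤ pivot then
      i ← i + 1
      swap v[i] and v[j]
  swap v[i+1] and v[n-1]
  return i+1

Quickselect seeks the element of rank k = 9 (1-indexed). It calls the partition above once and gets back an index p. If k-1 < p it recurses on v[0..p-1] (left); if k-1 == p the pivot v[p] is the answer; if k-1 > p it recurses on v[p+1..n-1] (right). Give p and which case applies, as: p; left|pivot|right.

pivot=6, i=-1
j=0: 10>6, skip
j=1: 4≤6, i=0, swap(0,1) ⇒ [4,10,7,2,12,11,8,14,9,6]
j=2: 7>6, skip
j=3: 2≤6, i=1, swap(1,3) ⇒ [4,2,7,10,12,11,8,14,9,6]
j=4: 12>6, skip
j=5: 11>6, skip
j=6: 8>6, skip
j=7: 14>6, skip
j=8: 9>6, skip
swap(2,9) ⇒ [4,2,6,10,12,11,8,14,9,7]; return 2
p = 2; k-1 = 8 > 2 ⇒ right

2; right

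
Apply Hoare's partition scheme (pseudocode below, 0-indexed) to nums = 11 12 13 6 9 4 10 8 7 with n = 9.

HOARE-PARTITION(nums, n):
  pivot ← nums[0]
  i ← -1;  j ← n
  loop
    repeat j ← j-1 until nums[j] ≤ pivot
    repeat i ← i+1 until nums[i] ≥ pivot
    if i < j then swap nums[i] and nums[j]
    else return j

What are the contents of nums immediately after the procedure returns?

pivot=11
j stops at 8 (7), i stops at 0 (11); swap ⇒ 7 12 13 6 9 4 10 8 11
j stops at 7 (8), i stops at 1 (12); swap ⇒ 7 8 13 6 9 4 10 12 11
j stops at 6 (10), i stops at 2 (13); swap ⇒ 7 8 10 6 9 4 13 12 11
j stops at 5, i stops at 6; i≥j ⇒ return 5. nums=7 8 10 6 9 4 13 12 11

7 8 10 6 9 4 13 12 11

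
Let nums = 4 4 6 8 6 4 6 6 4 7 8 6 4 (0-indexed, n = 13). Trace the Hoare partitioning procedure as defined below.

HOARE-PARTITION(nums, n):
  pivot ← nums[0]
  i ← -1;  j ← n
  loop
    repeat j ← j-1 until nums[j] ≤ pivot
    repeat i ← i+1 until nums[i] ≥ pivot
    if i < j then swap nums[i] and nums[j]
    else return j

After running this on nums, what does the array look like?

4 4 4 8 6 6 6 6 4 7 8 6 4

pivot=4
j stops at 12 (4), i stops at 0 (4); swap ⇒ 4 4 6 8 6 4 6 6 4 7 8 6 4
j stops at 8 (4), i stops at 1 (4); swap ⇒ 4 4 6 8 6 4 6 6 4 7 8 6 4
j stops at 5 (4), i stops at 2 (6); swap ⇒ 4 4 4 8 6 6 6 6 4 7 8 6 4
j stops at 2, i stops at 3; i≥j ⇒ return 2. nums=4 4 4 8 6 6 6 6 4 7 8 6 4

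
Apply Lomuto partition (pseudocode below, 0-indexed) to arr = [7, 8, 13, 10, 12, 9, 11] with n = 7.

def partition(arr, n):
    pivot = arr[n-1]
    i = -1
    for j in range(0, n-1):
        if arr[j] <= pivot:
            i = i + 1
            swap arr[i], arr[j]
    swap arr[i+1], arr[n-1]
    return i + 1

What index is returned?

pivot=11, i=-1
j=0: 7≤11, i=0, swap(0,0) ⇒ [7, 8, 13, 10, 12, 9, 11]
j=1: 8≤11, i=1, swap(1,1) ⇒ [7, 8, 13, 10, 12, 9, 11]
j=2: 13>11, skip
j=3: 10≤11, i=2, swap(2,3) ⇒ [7, 8, 10, 13, 12, 9, 11]
j=4: 12>11, skip
j=5: 9≤11, i=3, swap(3,5) ⇒ [7, 8, 10, 9, 12, 13, 11]
swap(4,6) ⇒ [7, 8, 10, 9, 11, 13, 12]; return 4

4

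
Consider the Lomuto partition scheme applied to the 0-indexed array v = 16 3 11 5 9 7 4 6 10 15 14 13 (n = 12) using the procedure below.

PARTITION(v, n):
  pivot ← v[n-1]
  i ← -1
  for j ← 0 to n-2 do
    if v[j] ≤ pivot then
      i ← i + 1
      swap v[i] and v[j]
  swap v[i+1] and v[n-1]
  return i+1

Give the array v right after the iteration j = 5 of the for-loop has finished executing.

3 11 5 9 7 16 4 6 10 15 14 13

pivot = v[11] = 13; i = -1
j=0: v[0]=16 > 13 → no swap
j=1: v[1]=3 ≤ 13 → i=0, swap v[0],v[1] → 3 16 11 5 9 7 4 6 10 15 14 13
j=2: v[2]=11 ≤ 13 → i=1, swap v[1],v[2] → 3 11 16 5 9 7 4 6 10 15 14 13
j=3: v[3]=5 ≤ 13 → i=2, swap v[2],v[3] → 3 11 5 16 9 7 4 6 10 15 14 13
j=4: v[4]=9 ≤ 13 → i=3, swap v[3],v[4] → 3 11 5 9 16 7 4 6 10 15 14 13
j=5: v[5]=7 ≤ 13 → i=4, swap v[4],v[5] → 3 11 5 9 7 16 4 6 10 15 14 13
(after j=5) v = 3 11 5 9 7 16 4 6 10 15 14 13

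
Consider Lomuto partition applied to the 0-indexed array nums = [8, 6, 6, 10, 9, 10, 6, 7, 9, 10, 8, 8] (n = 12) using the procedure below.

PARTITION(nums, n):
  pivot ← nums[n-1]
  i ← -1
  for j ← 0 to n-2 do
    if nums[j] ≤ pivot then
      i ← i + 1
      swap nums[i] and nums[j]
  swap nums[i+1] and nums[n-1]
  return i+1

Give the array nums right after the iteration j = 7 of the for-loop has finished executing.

[8, 6, 6, 6, 7, 10, 10, 9, 9, 10, 8, 8]

pivot = nums[11] = 8; i = -1
j=0: nums[0]=8 ≤ 8 → i=0, swap nums[0],nums[0] (no change) → [8, 6, 6, 10, 9, 10, 6, 7, 9, 10, 8, 8]
j=1: nums[1]=6 ≤ 8 → i=1, swap nums[1],nums[1] (no change) → [8, 6, 6, 10, 9, 10, 6, 7, 9, 10, 8, 8]
j=2: nums[2]=6 ≤ 8 → i=2, swap nums[2],nums[2] (no change) → [8, 6, 6, 10, 9, 10, 6, 7, 9, 10, 8, 8]
j=3: nums[3]=10 > 8 → no swap
j=4: nums[4]=9 > 8 → no swap
j=5: nums[5]=10 > 8 → no swap
j=6: nums[6]=6 ≤ 8 → i=3, swap nums[3],nums[6] → [8, 6, 6, 6, 9, 10, 10, 7, 9, 10, 8, 8]
j=7: nums[7]=7 ≤ 8 → i=4, swap nums[4],nums[7] → [8, 6, 6, 6, 7, 10, 10, 9, 9, 10, 8, 8]
(after j=7) nums = [8, 6, 6, 6, 7, 10, 10, 9, 9, 10, 8, 8]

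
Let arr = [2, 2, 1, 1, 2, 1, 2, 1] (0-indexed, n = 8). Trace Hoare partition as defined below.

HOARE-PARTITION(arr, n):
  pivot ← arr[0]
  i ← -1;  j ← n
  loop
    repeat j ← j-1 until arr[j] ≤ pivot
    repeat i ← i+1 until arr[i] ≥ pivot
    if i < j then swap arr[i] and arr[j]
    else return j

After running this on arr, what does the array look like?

[1, 2, 1, 1, 1, 2, 2, 2]

pivot = arr[0] = 2; i = -1, j = 8
j→7 (arr[7]=1≤2), i→0 (arr[0]=2≥2); i<j, swap → [1, 2, 1, 1, 2, 1, 2, 2]
j→6 (arr[6]=2≤2), i→1 (arr[1]=2≥2); i<j, swap → [1, 2, 1, 1, 2, 1, 2, 2]
j→5 (arr[5]=1≤2), i→4 (arr[4]=2≥2); i<j, swap → [1, 2, 1, 1, 1, 2, 2, 2]
j→4, i→5; i≥j, return j=4. arr = [1, 2, 1, 1, 1, 2, 2, 2]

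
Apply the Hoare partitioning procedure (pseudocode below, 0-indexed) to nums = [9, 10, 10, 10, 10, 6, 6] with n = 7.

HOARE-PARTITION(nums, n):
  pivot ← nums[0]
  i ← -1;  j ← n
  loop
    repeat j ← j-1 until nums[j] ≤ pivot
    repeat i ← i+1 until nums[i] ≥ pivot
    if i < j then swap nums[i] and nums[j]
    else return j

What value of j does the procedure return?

1

pivot=9
j stops at 6 (6), i stops at 0 (9); swap ⇒ [6, 10, 10, 10, 10, 6, 9]
j stops at 5 (6), i stops at 1 (10); swap ⇒ [6, 6, 10, 10, 10, 10, 9]
j stops at 1, i stops at 2; i≥j ⇒ return 1. nums=[6, 6, 10, 10, 10, 10, 9]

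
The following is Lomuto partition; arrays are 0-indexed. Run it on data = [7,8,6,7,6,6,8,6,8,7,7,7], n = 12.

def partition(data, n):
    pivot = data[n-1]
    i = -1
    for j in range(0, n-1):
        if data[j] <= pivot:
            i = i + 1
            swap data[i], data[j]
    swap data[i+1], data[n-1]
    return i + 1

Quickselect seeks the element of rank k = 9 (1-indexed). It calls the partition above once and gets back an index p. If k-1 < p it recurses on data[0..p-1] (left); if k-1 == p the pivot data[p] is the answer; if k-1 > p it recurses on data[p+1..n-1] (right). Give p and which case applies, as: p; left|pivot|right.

pivot=7, i=-1
j=0: 7≤7, i=0, swap(0,0) ⇒ [7,8,6,7,6,6,8,6,8,7,7,7]
j=1: 8>7, skip
j=2: 6≤7, i=1, swap(1,2) ⇒ [7,6,8,7,6,6,8,6,8,7,7,7]
j=3: 7≤7, i=2, swap(2,3) ⇒ [7,6,7,8,6,6,8,6,8,7,7,7]
j=4: 6≤7, i=3, swap(3,4) ⇒ [7,6,7,6,8,6,8,6,8,7,7,7]
j=5: 6≤7, i=4, swap(4,5) ⇒ [7,6,7,6,6,8,8,6,8,7,7,7]
j=6: 8>7, skip
j=7: 6≤7, i=5, swap(5,7) ⇒ [7,6,7,6,6,6,8,8,8,7,7,7]
j=8: 8>7, skip
j=9: 7≤7, i=6, swap(6,9) ⇒ [7,6,7,6,6,6,7,8,8,8,7,7]
j=10: 7≤7, i=7, swap(7,10) ⇒ [7,6,7,6,6,6,7,7,8,8,8,7]
swap(8,11) ⇒ [7,6,7,6,6,6,7,7,7,8,8,8]; return 8
p = 8; k-1 = 8 == 8 ⇒ pivot

8; pivot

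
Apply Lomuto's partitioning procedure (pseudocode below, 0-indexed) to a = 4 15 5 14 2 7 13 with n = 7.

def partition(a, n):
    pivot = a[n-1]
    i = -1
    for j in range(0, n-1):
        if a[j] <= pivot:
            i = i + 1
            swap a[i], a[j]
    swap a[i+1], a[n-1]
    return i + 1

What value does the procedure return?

4

pivot = a[6] = 13; i = -1
j=0: a[0]=4 ≤ 13 → i=0, swap a[0],a[0] (no change) → 4 15 5 14 2 7 13
j=1: a[1]=15 > 13 → no swap
j=2: a[2]=5 ≤ 13 → i=1, swap a[1],a[2] → 4 5 15 14 2 7 13
j=3: a[3]=14 > 13 → no swap
j=4: a[4]=2 ≤ 13 → i=2, swap a[2],a[4] → 4 5 2 14 15 7 13
j=5: a[5]=7 ≤ 13 → i=3, swap a[3],a[5] → 4 5 2 7 15 14 13
final swap a[4],a[6] → 4 5 2 7 13 14 15; return 4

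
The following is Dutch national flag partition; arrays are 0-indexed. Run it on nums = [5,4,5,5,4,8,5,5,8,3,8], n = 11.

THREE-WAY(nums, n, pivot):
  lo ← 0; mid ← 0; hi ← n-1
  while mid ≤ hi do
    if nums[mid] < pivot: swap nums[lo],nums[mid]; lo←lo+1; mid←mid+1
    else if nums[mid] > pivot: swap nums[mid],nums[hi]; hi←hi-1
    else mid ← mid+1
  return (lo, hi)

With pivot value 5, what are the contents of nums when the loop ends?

lo=0 mid=0 hi=10
5=5: mid=1
4<5: swap(0,1), lo=1 mid=2 ⇒ [4,5,5,5,4,8,5,5,8,3,8]
5=5: mid=3
5=5: mid=4
4<5: swap(1,4), lo=2 mid=5 ⇒ [4,4,5,5,5,8,5,5,8,3,8]
8>5: swap(5,10), hi=9 ⇒ [4,4,5,5,5,8,5,5,8,3,8]
8>5: swap(5,9), hi=8 ⇒ [4,4,5,5,5,3,5,5,8,8,8]
3<5: swap(2,5), lo=3 mid=6 ⇒ [4,4,3,5,5,5,5,5,8,8,8]
5=5: mid=7
5=5: mid=8
8>5: swap(8,8), hi=7 ⇒ [4,4,3,5,5,5,5,5,8,8,8]
done. lo=3 hi=7; nums=[4,4,3,5,5,5,5,5,8,8,8]

[4,4,3,5,5,5,5,5,8,8,8]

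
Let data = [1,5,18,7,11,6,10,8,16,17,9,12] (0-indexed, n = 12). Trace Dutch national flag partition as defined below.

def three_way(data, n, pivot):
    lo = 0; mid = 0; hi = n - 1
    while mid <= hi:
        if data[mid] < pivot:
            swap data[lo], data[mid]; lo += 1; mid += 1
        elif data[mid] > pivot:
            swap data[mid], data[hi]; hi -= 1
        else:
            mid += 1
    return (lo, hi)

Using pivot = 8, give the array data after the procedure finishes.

pivot = 8; lo=0, mid=0, hi=11
data[mid]=1<8: swap data[0],data[0]; lo=1,mid=1 → [1,5,18,7,11,6,10,8,16,17,9,12]
data[mid]=5<8: swap data[1],data[1]; lo=2,mid=2 → [1,5,18,7,11,6,10,8,16,17,9,12]
data[mid]=18>8: swap data[2],data[11]; hi=10 → [1,5,12,7,11,6,10,8,16,17,9,18]
data[mid]=12>8: swap data[2],data[10]; hi=9 → [1,5,9,7,11,6,10,8,16,17,12,18]
data[mid]=9>8: swap data[2],data[9]; hi=8 → [1,5,17,7,11,6,10,8,16,9,12,18]
data[mid]=17>8: swap data[2],data[8]; hi=7 → [1,5,16,7,11,6,10,8,17,9,12,18]
data[mid]=16>8: swap data[2],data[7]; hi=6 → [1,5,8,7,11,6,10,16,17,9,12,18]
data[mid]=8=8: mid=3
data[mid]=7<8: swap data[2],data[3]; lo=3,mid=4 → [1,5,7,8,11,6,10,16,17,9,12,18]
data[mid]=11>8: swap data[4],data[6]; hi=5 → [1,5,7,8,10,6,11,16,17,9,12,18]
data[mid]=10>8: swap data[4],data[5]; hi=4 → [1,5,7,8,6,10,11,16,17,9,12,18]
data[mid]=6<8: swap data[3],data[4]; lo=4,mid=5 → [1,5,7,6,8,10,11,16,17,9,12,18]
end: lo=4, hi=4; data = [1,5,7,6,8,10,11,16,17,9,12,18]

[1,5,7,6,8,10,11,16,17,9,12,18]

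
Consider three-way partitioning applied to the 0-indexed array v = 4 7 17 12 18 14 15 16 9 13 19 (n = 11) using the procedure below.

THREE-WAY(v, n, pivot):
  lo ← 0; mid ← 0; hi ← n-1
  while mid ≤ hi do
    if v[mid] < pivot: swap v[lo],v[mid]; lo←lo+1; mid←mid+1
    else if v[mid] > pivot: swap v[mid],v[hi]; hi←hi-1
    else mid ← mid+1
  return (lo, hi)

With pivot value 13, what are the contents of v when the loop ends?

pivot = 13; lo=0, mid=0, hi=10
v[mid]=4<13: swap v[0],v[0]; lo=1,mid=1 → 4 7 17 12 18 14 15 16 9 13 19
v[mid]=7<13: swap v[1],v[1]; lo=2,mid=2 → 4 7 17 12 18 14 15 16 9 13 19
v[mid]=17>13: swap v[2],v[10]; hi=9 → 4 7 19 12 18 14 15 16 9 13 17
v[mid]=19>13: swap v[2],v[9]; hi=8 → 4 7 13 12 18 14 15 16 9 19 17
v[mid]=13=13: mid=3
v[mid]=12<13: swap v[2],v[3]; lo=3,mid=4 → 4 7 12 13 18 14 15 16 9 19 17
v[mid]=18>13: swap v[4],v[8]; hi=7 → 4 7 12 13 9 14 15 16 18 19 17
v[mid]=9<13: swap v[3],v[4]; lo=4,mid=5 → 4 7 12 9 13 14 15 16 18 19 17
v[mid]=14>13: swap v[5],v[7]; hi=6 → 4 7 12 9 13 16 15 14 18 19 17
v[mid]=16>13: swap v[5],v[6]; hi=5 → 4 7 12 9 13 15 16 14 18 19 17
v[mid]=15>13: swap v[5],v[5]; hi=4 → 4 7 12 9 13 15 16 14 18 19 17
end: lo=4, hi=4; v = 4 7 12 9 13 15 16 14 18 19 17

4 7 12 9 13 15 16 14 18 19 17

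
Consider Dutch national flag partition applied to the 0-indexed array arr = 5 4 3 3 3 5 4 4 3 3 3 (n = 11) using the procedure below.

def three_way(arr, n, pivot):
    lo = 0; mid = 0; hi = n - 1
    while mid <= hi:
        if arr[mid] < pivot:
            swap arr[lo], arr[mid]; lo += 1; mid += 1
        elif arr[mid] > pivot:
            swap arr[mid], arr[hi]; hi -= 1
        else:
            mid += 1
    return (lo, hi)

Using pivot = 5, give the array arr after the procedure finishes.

4 3 3 3 4 4 3 3 3 5 5

lo=0 mid=0 hi=10
5=5: mid=1
4<5: swap(0,1), lo=1 mid=2 ⇒ 4 5 3 3 3 5 4 4 3 3 3
3<5: swap(1,2), lo=2 mid=3 ⇒ 4 3 5 3 3 5 4 4 3 3 3
3<5: swap(2,3), lo=3 mid=4 ⇒ 4 3 3 5 3 5 4 4 3 3 3
3<5: swap(3,4), lo=4 mid=5 ⇒ 4 3 3 3 5 5 4 4 3 3 3
5=5: mid=6
4<5: swap(4,6), lo=5 mid=7 ⇒ 4 3 3 3 4 5 5 4 3 3 3
4<5: swap(5,7), lo=6 mid=8 ⇒ 4 3 3 3 4 4 5 5 3 3 3
3<5: swap(6,8), lo=7 mid=9 ⇒ 4 3 3 3 4 4 3 5 5 3 3
3<5: swap(7,9), lo=8 mid=10 ⇒ 4 3 3 3 4 4 3 3 5 5 3
3<5: swap(8,10), lo=9 mid=11 ⇒ 4 3 3 3 4 4 3 3 3 5 5
done. lo=9 hi=10; arr=4 3 3 3 4 4 3 3 3 5 5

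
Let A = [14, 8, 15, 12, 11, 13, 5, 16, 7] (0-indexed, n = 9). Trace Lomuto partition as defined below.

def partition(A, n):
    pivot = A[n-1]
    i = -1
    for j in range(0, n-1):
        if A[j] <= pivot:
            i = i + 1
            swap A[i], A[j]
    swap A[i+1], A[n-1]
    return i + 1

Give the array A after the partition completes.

[5, 7, 15, 12, 11, 13, 14, 16, 8]

pivot=7, i=-1
j=0: 14>7, skip
j=1: 8>7, skip
j=2: 15>7, skip
j=3: 12>7, skip
j=4: 11>7, skip
j=5: 13>7, skip
j=6: 5≤7, i=0, swap(0,6) ⇒ [5, 8, 15, 12, 11, 13, 14, 16, 7]
j=7: 16>7, skip
swap(1,8) ⇒ [5, 7, 15, 12, 11, 13, 14, 16, 8]; return 1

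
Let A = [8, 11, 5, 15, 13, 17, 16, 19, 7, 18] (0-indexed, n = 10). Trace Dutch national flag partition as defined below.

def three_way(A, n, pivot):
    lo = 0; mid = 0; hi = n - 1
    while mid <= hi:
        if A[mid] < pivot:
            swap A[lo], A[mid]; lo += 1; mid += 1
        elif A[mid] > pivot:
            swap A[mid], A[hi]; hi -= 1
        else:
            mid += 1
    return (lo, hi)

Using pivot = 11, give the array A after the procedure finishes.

[8, 5, 7, 11, 17, 16, 19, 13, 18, 15]

pivot = 11; lo=0, mid=0, hi=9
A[mid]=8<11: swap A[0],A[0]; lo=1,mid=1 → [8, 11, 5, 15, 13, 17, 16, 19, 7, 18]
A[mid]=11=11: mid=2
A[mid]=5<11: swap A[1],A[2]; lo=2,mid=3 → [8, 5, 11, 15, 13, 17, 16, 19, 7, 18]
A[mid]=15>11: swap A[3],A[9]; hi=8 → [8, 5, 11, 18, 13, 17, 16, 19, 7, 15]
A[mid]=18>11: swap A[3],A[8]; hi=7 → [8, 5, 11, 7, 13, 17, 16, 19, 18, 15]
A[mid]=7<11: swap A[2],A[3]; lo=3,mid=4 → [8, 5, 7, 11, 13, 17, 16, 19, 18, 15]
A[mid]=13>11: swap A[4],A[7]; hi=6 → [8, 5, 7, 11, 19, 17, 16, 13, 18, 15]
A[mid]=19>11: swap A[4],A[6]; hi=5 → [8, 5, 7, 11, 16, 17, 19, 13, 18, 15]
A[mid]=16>11: swap A[4],A[5]; hi=4 → [8, 5, 7, 11, 17, 16, 19, 13, 18, 15]
A[mid]=17>11: swap A[4],A[4]; hi=3 → [8, 5, 7, 11, 17, 16, 19, 13, 18, 15]
end: lo=3, hi=3; A = [8, 5, 7, 11, 17, 16, 19, 13, 18, 15]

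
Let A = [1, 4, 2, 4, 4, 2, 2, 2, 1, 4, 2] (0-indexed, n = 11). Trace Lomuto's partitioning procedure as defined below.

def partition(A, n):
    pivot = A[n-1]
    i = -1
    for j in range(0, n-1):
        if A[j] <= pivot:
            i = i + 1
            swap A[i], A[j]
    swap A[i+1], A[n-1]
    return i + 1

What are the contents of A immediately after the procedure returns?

[1, 2, 2, 2, 2, 1, 2, 4, 4, 4, 4]

pivot = A[10] = 2; i = -1
j=0: A[0]=1 ≤ 2 → i=0, swap A[0],A[0] (no change) → [1, 4, 2, 4, 4, 2, 2, 2, 1, 4, 2]
j=1: A[1]=4 > 2 → no swap
j=2: A[2]=2 ≤ 2 → i=1, swap A[1],A[2] → [1, 2, 4, 4, 4, 2, 2, 2, 1, 4, 2]
j=3: A[3]=4 > 2 → no swap
j=4: A[4]=4 > 2 → no swap
j=5: A[5]=2 ≤ 2 → i=2, swap A[2],A[5] → [1, 2, 2, 4, 4, 4, 2, 2, 1, 4, 2]
j=6: A[6]=2 ≤ 2 → i=3, swap A[3],A[6] → [1, 2, 2, 2, 4, 4, 4, 2, 1, 4, 2]
j=7: A[7]=2 ≤ 2 → i=4, swap A[4],A[7] → [1, 2, 2, 2, 2, 4, 4, 4, 1, 4, 2]
j=8: A[8]=1 ≤ 2 → i=5, swap A[5],A[8] → [1, 2, 2, 2, 2, 1, 4, 4, 4, 4, 2]
j=9: A[9]=4 > 2 → no swap
final swap A[6],A[10] → [1, 2, 2, 2, 2, 1, 2, 4, 4, 4, 4]; return 6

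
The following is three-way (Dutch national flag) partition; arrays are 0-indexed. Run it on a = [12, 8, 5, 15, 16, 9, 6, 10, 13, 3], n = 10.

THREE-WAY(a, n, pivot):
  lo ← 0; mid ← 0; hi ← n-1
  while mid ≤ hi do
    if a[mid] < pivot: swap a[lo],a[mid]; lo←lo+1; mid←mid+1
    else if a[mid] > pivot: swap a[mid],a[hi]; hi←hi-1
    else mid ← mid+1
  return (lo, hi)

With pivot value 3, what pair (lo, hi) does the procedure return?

pivot = 3; lo=0, mid=0, hi=9
a[mid]=12>3: swap a[0],a[9]; hi=8 → [3, 8, 5, 15, 16, 9, 6, 10, 13, 12]
a[mid]=3=3: mid=1
a[mid]=8>3: swap a[1],a[8]; hi=7 → [3, 13, 5, 15, 16, 9, 6, 10, 8, 12]
a[mid]=13>3: swap a[1],a[7]; hi=6 → [3, 10, 5, 15, 16, 9, 6, 13, 8, 12]
a[mid]=10>3: swap a[1],a[6]; hi=5 → [3, 6, 5, 15, 16, 9, 10, 13, 8, 12]
a[mid]=6>3: swap a[1],a[5]; hi=4 → [3, 9, 5, 15, 16, 6, 10, 13, 8, 12]
a[mid]=9>3: swap a[1],a[4]; hi=3 → [3, 16, 5, 15, 9, 6, 10, 13, 8, 12]
a[mid]=16>3: swap a[1],a[3]; hi=2 → [3, 15, 5, 16, 9, 6, 10, 13, 8, 12]
a[mid]=15>3: swap a[1],a[2]; hi=1 → [3, 5, 15, 16, 9, 6, 10, 13, 8, 12]
a[mid]=5>3: swap a[1],a[1]; hi=0 → [3, 5, 15, 16, 9, 6, 10, 13, 8, 12]
end: lo=0, hi=0; a = [3, 5, 15, 16, 9, 6, 10, 13, 8, 12]

(0, 0)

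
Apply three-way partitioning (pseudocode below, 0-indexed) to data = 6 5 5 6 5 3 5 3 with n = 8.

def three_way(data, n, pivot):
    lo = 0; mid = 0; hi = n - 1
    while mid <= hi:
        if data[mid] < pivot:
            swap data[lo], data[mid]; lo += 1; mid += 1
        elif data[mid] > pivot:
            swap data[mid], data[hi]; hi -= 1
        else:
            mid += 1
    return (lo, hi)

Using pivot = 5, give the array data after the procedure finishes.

lo=0 mid=0 hi=7
6>5: swap(0,7), hi=6 ⇒ 3 5 5 6 5 3 5 6
3<5: swap(0,0), lo=1 mid=1 ⇒ 3 5 5 6 5 3 5 6
5=5: mid=2
5=5: mid=3
6>5: swap(3,6), hi=5 ⇒ 3 5 5 5 5 3 6 6
5=5: mid=4
5=5: mid=5
3<5: swap(1,5), lo=2 mid=6 ⇒ 3 3 5 5 5 5 6 6
done. lo=2 hi=5; data=3 3 5 5 5 5 6 6

3 3 5 5 5 5 6 6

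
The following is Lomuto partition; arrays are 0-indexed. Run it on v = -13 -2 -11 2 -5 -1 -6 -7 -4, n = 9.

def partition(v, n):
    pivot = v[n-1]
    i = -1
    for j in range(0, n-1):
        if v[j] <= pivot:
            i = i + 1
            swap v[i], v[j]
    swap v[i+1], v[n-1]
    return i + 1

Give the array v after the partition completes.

-13 -11 -5 -6 -7 -4 2 -2 -1

pivot=-4, i=-1
j=0: -13≤-4, i=0, swap(0,0) ⇒ -13 -2 -11 2 -5 -1 -6 -7 -4
j=1: -2>-4, skip
j=2: -11≤-4, i=1, swap(1,2) ⇒ -13 -11 -2 2 -5 -1 -6 -7 -4
j=3: 2>-4, skip
j=4: -5≤-4, i=2, swap(2,4) ⇒ -13 -11 -5 2 -2 -1 -6 -7 -4
j=5: -1>-4, skip
j=6: -6≤-4, i=3, swap(3,6) ⇒ -13 -11 -5 -6 -2 -1 2 -7 -4
j=7: -7≤-4, i=4, swap(4,7) ⇒ -13 -11 -5 -6 -7 -1 2 -2 -4
swap(5,8) ⇒ -13 -11 -5 -6 -7 -4 2 -2 -1; return 5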